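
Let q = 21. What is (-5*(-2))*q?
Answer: 210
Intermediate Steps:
(-5*(-2))*q = -5*(-2)*21 = 10*21 = 210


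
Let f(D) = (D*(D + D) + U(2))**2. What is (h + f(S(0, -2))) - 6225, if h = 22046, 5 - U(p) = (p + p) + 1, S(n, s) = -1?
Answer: 15825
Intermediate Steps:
U(p) = 4 - 2*p (U(p) = 5 - ((p + p) + 1) = 5 - (2*p + 1) = 5 - (1 + 2*p) = 5 + (-1 - 2*p) = 4 - 2*p)
f(D) = 4*D**4 (f(D) = (D*(D + D) + (4 - 2*2))**2 = (D*(2*D) + (4 - 4))**2 = (2*D**2 + 0)**2 = (2*D**2)**2 = 4*D**4)
(h + f(S(0, -2))) - 6225 = (22046 + 4*(-1)**4) - 6225 = (22046 + 4*1) - 6225 = (22046 + 4) - 6225 = 22050 - 6225 = 15825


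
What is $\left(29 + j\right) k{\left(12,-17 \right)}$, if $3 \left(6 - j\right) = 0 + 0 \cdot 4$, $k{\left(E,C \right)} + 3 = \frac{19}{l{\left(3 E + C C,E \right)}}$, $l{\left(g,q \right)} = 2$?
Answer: $\frac{455}{2} \approx 227.5$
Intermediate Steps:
$k{\left(E,C \right)} = \frac{13}{2}$ ($k{\left(E,C \right)} = -3 + \frac{19}{2} = \frac{13}{2}$)
$j = 6$ ($j = 6 - \frac{0 + 0 \cdot 4}{3} = 6 - \frac{0 + 0}{3} = 6 - 0 = 6 + 0 = 6$)
$\left(29 + j\right) k{\left(12,-17 \right)} = \left(29 + 6\right) \frac{13}{2} = 35 \cdot \frac{13}{2} = \frac{455}{2}$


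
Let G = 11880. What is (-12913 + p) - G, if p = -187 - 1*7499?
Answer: -32479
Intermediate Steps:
p = -7686 (p = -187 - 7499 = -7686)
(-12913 + p) - G = (-12913 - 7686) - 1*11880 = -20599 - 11880 = -32479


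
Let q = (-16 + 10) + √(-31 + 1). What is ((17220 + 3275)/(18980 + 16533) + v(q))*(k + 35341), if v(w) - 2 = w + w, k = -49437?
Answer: 4717014960/35513 - 28192*I*√30 ≈ 1.3283e+5 - 1.5441e+5*I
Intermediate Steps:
q = -6 + I*√30 (q = -6 + √(-30) = -6 + I*√30 ≈ -6.0 + 5.4772*I)
v(w) = 2 + 2*w (v(w) = 2 + (w + w) = 2 + 2*w)
((17220 + 3275)/(18980 + 16533) + v(q))*(k + 35341) = ((17220 + 3275)/(18980 + 16533) + (2 + 2*(-6 + I*√30)))*(-49437 + 35341) = (20495/35513 + (2 + (-12 + 2*I*√30)))*(-14096) = (20495*(1/35513) + (-10 + 2*I*√30))*(-14096) = (20495/35513 + (-10 + 2*I*√30))*(-14096) = (-334635/35513 + 2*I*√30)*(-14096) = 4717014960/35513 - 28192*I*√30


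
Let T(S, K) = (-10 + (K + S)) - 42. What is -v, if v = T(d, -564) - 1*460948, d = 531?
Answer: 461033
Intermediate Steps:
T(S, K) = -52 + K + S (T(S, K) = (-10 + K + S) - 42 = -52 + K + S)
v = -461033 (v = (-52 - 564 + 531) - 1*460948 = -85 - 460948 = -461033)
-v = -1*(-461033) = 461033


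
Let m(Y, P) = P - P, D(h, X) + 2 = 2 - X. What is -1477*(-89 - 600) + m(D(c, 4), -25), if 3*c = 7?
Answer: 1017653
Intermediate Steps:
c = 7/3 (c = (⅓)*7 = 7/3 ≈ 2.3333)
D(h, X) = -X (D(h, X) = -2 + (2 - X) = -X)
m(Y, P) = 0
-1477*(-89 - 600) + m(D(c, 4), -25) = -1477*(-89 - 600) + 0 = -1477*(-689) + 0 = 1017653 + 0 = 1017653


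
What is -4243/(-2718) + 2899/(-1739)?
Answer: -500905/4726602 ≈ -0.10598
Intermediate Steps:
-4243/(-2718) + 2899/(-1739) = -4243*(-1/2718) + 2899*(-1/1739) = 4243/2718 - 2899/1739 = -500905/4726602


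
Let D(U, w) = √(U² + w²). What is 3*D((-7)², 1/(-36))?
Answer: √3111697/12 ≈ 147.00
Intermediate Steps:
3*D((-7)², 1/(-36)) = 3*√(((-7)²)² + (1/(-36))²) = 3*√(49² + (-1/36)²) = 3*√(2401 + 1/1296) = 3*√(3111697/1296) = 3*(√3111697/36) = √3111697/12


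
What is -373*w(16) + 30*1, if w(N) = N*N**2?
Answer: -1527778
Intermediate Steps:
w(N) = N**3
-373*w(16) + 30*1 = -373*16**3 + 30*1 = -373*4096 + 30 = -1527808 + 30 = -1527778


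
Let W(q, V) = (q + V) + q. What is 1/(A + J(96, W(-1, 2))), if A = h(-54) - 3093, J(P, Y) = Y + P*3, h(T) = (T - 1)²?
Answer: 1/220 ≈ 0.0045455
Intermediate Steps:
h(T) = (-1 + T)²
W(q, V) = V + 2*q (W(q, V) = (V + q) + q = V + 2*q)
J(P, Y) = Y + 3*P
A = -68 (A = (-1 - 54)² - 3093 = (-55)² - 3093 = 3025 - 3093 = -68)
1/(A + J(96, W(-1, 2))) = 1/(-68 + ((2 + 2*(-1)) + 3*96)) = 1/(-68 + ((2 - 2) + 288)) = 1/(-68 + (0 + 288)) = 1/(-68 + 288) = 1/220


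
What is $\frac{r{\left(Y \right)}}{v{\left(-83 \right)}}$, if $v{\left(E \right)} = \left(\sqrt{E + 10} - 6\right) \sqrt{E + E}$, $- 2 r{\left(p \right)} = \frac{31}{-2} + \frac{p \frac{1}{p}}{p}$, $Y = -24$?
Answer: $- \frac{373 \sqrt{12118}}{868512} + \frac{373 i \sqrt{166}}{144752} \approx -0.047277 + 0.0332 i$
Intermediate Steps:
$r{\left(p \right)} = \frac{31}{4} - \frac{1}{2 p}$ ($r{\left(p \right)} = - \frac{\frac{31}{-2} + \frac{p \frac{1}{p}}{p}}{2} = - \frac{31 \left(- \frac{1}{2}\right) + 1 \frac{1}{p}}{2} = - \frac{- \frac{31}{2} + \frac{1}{p}}{2} = \frac{31}{4} - \frac{1}{2 p}$)
$v{\left(E \right)} = \sqrt{2} \sqrt{E} \left(-6 + \sqrt{10 + E}\right)$ ($v{\left(E \right)} = \left(\sqrt{10 + E} - 6\right) \sqrt{2 E} = \left(-6 + \sqrt{10 + E}\right) \sqrt{2} \sqrt{E} = \sqrt{2} \sqrt{E} \left(-6 + \sqrt{10 + E}\right)$)
$\frac{r{\left(Y \right)}}{v{\left(-83 \right)}} = \frac{\frac{1}{4} \frac{1}{-24} \left(-2 + 31 \left(-24\right)\right)}{\sqrt{2} \sqrt{-83} \left(-6 + \sqrt{10 - 83}\right)} = \frac{\frac{1}{4} \left(- \frac{1}{24}\right) \left(-2 - 744\right)}{\sqrt{2} i \sqrt{83} \left(-6 + \sqrt{-73}\right)} = \frac{\frac{1}{4} \left(- \frac{1}{24}\right) \left(-746\right)}{\sqrt{2} i \sqrt{83} \left(-6 + i \sqrt{73}\right)} = \frac{373}{48 i \sqrt{166} \left(-6 + i \sqrt{73}\right)} = \frac{373 \left(- \frac{i \sqrt{166}}{166 \left(-6 + i \sqrt{73}\right)}\right)}{48} = - \frac{373 i \sqrt{166}}{7968 \left(-6 + i \sqrt{73}\right)}$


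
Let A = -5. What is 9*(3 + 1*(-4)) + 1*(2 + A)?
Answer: -12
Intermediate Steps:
9*(3 + 1*(-4)) + 1*(2 + A) = 9*(3 + 1*(-4)) + 1*(2 - 5) = 9*(3 - 4) + 1*(-3) = 9*(-1) - 3 = -9 - 3 = -12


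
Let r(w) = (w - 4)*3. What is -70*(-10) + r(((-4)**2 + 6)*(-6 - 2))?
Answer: 160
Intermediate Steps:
r(w) = -12 + 3*w (r(w) = (-4 + w)*3 = -12 + 3*w)
-70*(-10) + r(((-4)**2 + 6)*(-6 - 2)) = -70*(-10) + (-12 + 3*(((-4)**2 + 6)*(-6 - 2))) = 700 + (-12 + 3*((16 + 6)*(-8))) = 700 + (-12 + 3*(22*(-8))) = 700 + (-12 + 3*(-176)) = 700 + (-12 - 528) = 700 - 540 = 160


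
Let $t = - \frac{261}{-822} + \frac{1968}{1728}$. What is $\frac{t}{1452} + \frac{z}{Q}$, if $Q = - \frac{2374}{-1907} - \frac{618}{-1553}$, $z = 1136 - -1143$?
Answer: $\frac{1098509446079665}{791864579088} \approx 1387.2$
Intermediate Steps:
$z = 2279$ ($z = 1136 + 1143 = 2279$)
$t = \frac{7183}{4932}$ ($t = \left(-261\right) \left(- \frac{1}{822}\right) + 1968 \cdot \frac{1}{1728} = \frac{87}{274} + \frac{41}{36} = \frac{7183}{4932} \approx 1.4564$)
$Q = \frac{4865348}{2961571}$ ($Q = \left(-2374\right) \left(- \frac{1}{1907}\right) - - \frac{618}{1553} = \frac{2374}{1907} + \frac{618}{1553} = \frac{4865348}{2961571} \approx 1.6428$)
$\frac{t}{1452} + \frac{z}{Q} = \frac{7183}{4932 \cdot 1452} + \frac{2279}{\frac{4865348}{2961571}} = \frac{7183}{4932} \cdot \frac{1}{1452} + 2279 \cdot \frac{2961571}{4865348} = \frac{653}{651024} + \frac{6749420309}{4865348} = \frac{1098509446079665}{791864579088}$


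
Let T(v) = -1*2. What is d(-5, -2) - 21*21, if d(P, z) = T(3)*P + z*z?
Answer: -427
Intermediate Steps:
T(v) = -2
d(P, z) = z² - 2*P (d(P, z) = -2*P + z*z = -2*P + z² = z² - 2*P)
d(-5, -2) - 21*21 = ((-2)² - 2*(-5)) - 21*21 = (4 + 10) - 441 = 14 - 441 = -427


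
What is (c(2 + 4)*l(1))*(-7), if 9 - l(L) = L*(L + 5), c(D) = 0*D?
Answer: 0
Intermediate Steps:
c(D) = 0
l(L) = 9 - L*(5 + L) (l(L) = 9 - L*(L + 5) = 9 - L*(5 + L))
(c(2 + 4)*l(1))*(-7) = (0*(9 - 1*1**2 - 5*1))*(-7) = (0*(9 - 1*1 - 5))*(-7) = (0*(9 - 1 - 5))*(-7) = (0*3)*(-7) = 0*(-7) = 0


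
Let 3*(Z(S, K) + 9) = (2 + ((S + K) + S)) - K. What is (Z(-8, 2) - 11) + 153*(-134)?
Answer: -61580/3 ≈ -20527.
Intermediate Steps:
Z(S, K) = -25/3 + 2*S/3 (Z(S, K) = -9 + ((2 + ((S + K) + S)) - K)/3 = -9 + ((2 + ((K + S) + S)) - K)/3 = -9 + ((2 + (K + 2*S)) - K)/3 = -9 + ((2 + K + 2*S) - K)/3 = -9 + (2 + 2*S)/3 = -9 + (2/3 + 2*S/3) = -25/3 + 2*S/3)
(Z(-8, 2) - 11) + 153*(-134) = ((-25/3 + (2/3)*(-8)) - 11) + 153*(-134) = ((-25/3 - 16/3) - 11) - 20502 = (-41/3 - 11) - 20502 = -74/3 - 20502 = -61580/3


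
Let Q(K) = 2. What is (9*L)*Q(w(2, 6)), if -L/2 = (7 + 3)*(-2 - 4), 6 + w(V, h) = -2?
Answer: 2160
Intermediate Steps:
w(V, h) = -8 (w(V, h) = -6 - 2 = -8)
L = 120 (L = -2*(7 + 3)*(-2 - 4) = -20*(-6) = -2*(-60) = 120)
(9*L)*Q(w(2, 6)) = (9*120)*2 = 1080*2 = 2160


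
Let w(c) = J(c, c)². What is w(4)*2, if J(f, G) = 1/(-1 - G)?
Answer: 2/25 ≈ 0.080000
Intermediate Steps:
w(c) = (1 + c)⁻² (w(c) = (-1/(1 + c))² = (1 + c)⁻²)
w(4)*2 = 2/(1 + 4)² = 2/5² = (1/25)*2 = 2/25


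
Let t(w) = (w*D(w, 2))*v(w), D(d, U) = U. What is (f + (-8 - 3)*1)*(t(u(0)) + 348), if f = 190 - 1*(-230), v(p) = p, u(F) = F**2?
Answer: 142332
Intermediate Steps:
f = 420 (f = 190 + 230 = 420)
t(w) = 2*w**2 (t(w) = (w*2)*w = (2*w)*w = 2*w**2)
(f + (-8 - 3)*1)*(t(u(0)) + 348) = (420 + (-8 - 3)*1)*(2*(0**2)**2 + 348) = (420 - 11*1)*(2*0**2 + 348) = (420 - 11)*(2*0 + 348) = 409*(0 + 348) = 409*348 = 142332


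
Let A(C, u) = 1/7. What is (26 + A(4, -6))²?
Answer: 33489/49 ≈ 683.45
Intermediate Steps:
A(C, u) = ⅐
(26 + A(4, -6))² = (26 + ⅐)² = (183/7)² = 33489/49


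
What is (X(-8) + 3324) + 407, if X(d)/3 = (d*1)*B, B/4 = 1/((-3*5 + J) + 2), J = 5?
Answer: 3743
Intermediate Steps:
B = -1/2 (B = 4/((-3*5 + 5) + 2) = 4/((-15 + 5) + 2) = 4/(-10 + 2) = 4/(-8) = 4*(-1/8) = -1/2 ≈ -0.50000)
X(d) = -3*d/2 (X(d) = 3*((d*1)*(-1/2)) = 3*(d*(-1/2)) = 3*(-d/2) = -3*d/2)
(X(-8) + 3324) + 407 = (-3/2*(-8) + 3324) + 407 = (12 + 3324) + 407 = 3336 + 407 = 3743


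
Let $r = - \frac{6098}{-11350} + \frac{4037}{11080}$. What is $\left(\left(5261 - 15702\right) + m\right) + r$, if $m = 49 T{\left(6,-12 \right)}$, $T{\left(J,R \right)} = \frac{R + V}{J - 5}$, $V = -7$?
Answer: $- \frac{143000659021}{12575800} \approx -11371.0$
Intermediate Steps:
$T{\left(J,R \right)} = \frac{-7 + R}{-5 + J}$ ($T{\left(J,R \right)} = \frac{R - 7}{J - 5} = \frac{-7 + R}{-5 + J}$)
$r = \frac{11338579}{12575800}$ ($r = \left(-6098\right) \left(- \frac{1}{11350}\right) + 4037 \cdot \frac{1}{11080} = \frac{3049}{5675} + \frac{4037}{11080} = \frac{11338579}{12575800} \approx 0.90162$)
$m = -931$ ($m = 49 \frac{-7 - 12}{-5 + 6} = 49 \cdot 1^{-1} \left(-19\right) = 49 \cdot 1 \left(-19\right) = 49 \left(-19\right) = -931$)
$\left(\left(5261 - 15702\right) + m\right) + r = \left(\left(5261 - 15702\right) - 931\right) + \frac{11338579}{12575800} = \left(-10441 - 931\right) + \frac{11338579}{12575800} = -11372 + \frac{11338579}{12575800} = - \frac{143000659021}{12575800}$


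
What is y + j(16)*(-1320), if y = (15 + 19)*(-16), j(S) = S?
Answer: -21664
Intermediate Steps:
y = -544 (y = 34*(-16) = -544)
y + j(16)*(-1320) = -544 + 16*(-1320) = -544 - 21120 = -21664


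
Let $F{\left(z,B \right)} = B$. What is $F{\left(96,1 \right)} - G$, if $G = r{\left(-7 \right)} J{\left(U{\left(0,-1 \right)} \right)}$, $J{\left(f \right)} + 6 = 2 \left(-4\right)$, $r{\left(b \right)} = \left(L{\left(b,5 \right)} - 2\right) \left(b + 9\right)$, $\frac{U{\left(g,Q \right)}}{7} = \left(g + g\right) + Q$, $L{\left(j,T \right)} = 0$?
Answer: $-55$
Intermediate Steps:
$U{\left(g,Q \right)} = 7 Q + 14 g$ ($U{\left(g,Q \right)} = 7 \left(\left(g + g\right) + Q\right) = 7 \left(2 g + Q\right) = 7 \left(Q + 2 g\right) = 7 Q + 14 g$)
$r{\left(b \right)} = -18 - 2 b$ ($r{\left(b \right)} = \left(0 - 2\right) \left(b + 9\right) = - 2 \left(9 + b\right) = -18 - 2 b$)
$J{\left(f \right)} = -14$ ($J{\left(f \right)} = -6 + 2 \left(-4\right) = -6 - 8 = -14$)
$G = 56$ ($G = \left(-18 - -14\right) \left(-14\right) = \left(-18 + 14\right) \left(-14\right) = \left(-4\right) \left(-14\right) = 56$)
$F{\left(96,1 \right)} - G = 1 - 56 = -55$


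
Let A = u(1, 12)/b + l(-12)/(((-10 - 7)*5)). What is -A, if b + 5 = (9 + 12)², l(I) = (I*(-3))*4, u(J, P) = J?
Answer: 62699/37060 ≈ 1.6918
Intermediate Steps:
l(I) = -12*I (l(I) = -3*I*4 = -12*I)
b = 436 (b = -5 + (9 + 12)² = -5 + 21² = -5 + 441 = 436)
A = -62699/37060 (A = 1/436 + (-12*(-12))/(((-10 - 7)*5)) = 1*(1/436) + 144/((-17*5)) = 1/436 + 144/(-85) = 1/436 + 144*(-1/85) = 1/436 - 144/85 = -62699/37060 ≈ -1.6918)
-A = -1*(-62699/37060) = 62699/37060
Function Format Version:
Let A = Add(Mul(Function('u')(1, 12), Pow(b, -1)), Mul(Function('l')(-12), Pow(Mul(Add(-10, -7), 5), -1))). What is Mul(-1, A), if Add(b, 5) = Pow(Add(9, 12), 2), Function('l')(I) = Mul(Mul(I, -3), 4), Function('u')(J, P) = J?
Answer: Rational(62699, 37060) ≈ 1.6918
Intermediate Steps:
Function('l')(I) = Mul(-12, I) (Function('l')(I) = Mul(Mul(-3, I), 4) = Mul(-12, I))
b = 436 (b = Add(-5, Pow(Add(9, 12), 2)) = Add(-5, Pow(21, 2)) = Add(-5, 441) = 436)
A = Rational(-62699, 37060) (A = Add(Mul(1, Pow(436, -1)), Mul(Mul(-12, -12), Pow(Mul(Add(-10, -7), 5), -1))) = Add(Mul(1, Rational(1, 436)), Mul(144, Pow(Mul(-17, 5), -1))) = Add(Rational(1, 436), Mul(144, Pow(-85, -1))) = Add(Rational(1, 436), Mul(144, Rational(-1, 85))) = Add(Rational(1, 436), Rational(-144, 85)) = Rational(-62699, 37060) ≈ -1.6918)
Mul(-1, A) = Mul(-1, Rational(-62699, 37060)) = Rational(62699, 37060)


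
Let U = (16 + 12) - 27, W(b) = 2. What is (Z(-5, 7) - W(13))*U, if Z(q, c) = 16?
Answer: 14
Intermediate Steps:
U = 1 (U = 28 - 27 = 1)
(Z(-5, 7) - W(13))*U = (16 - 1*2)*1 = (16 - 2)*1 = 14*1 = 14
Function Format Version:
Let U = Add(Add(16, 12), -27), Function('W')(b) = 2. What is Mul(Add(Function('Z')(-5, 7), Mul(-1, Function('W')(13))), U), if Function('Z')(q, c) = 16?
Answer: 14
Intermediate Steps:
U = 1 (U = Add(28, -27) = 1)
Mul(Add(Function('Z')(-5, 7), Mul(-1, Function('W')(13))), U) = Mul(Add(16, Mul(-1, 2)), 1) = Mul(Add(16, -2), 1) = Mul(14, 1) = 14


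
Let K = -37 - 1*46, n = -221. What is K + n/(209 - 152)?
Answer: -4952/57 ≈ -86.877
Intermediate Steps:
K = -83 (K = -37 - 46 = -83)
K + n/(209 - 152) = -83 - 221/(209 - 152) = -83 - 221/57 = -4952/57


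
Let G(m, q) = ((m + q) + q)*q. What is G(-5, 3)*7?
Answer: 21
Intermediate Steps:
G(m, q) = q*(m + 2*q) (G(m, q) = (m + 2*q)*q = q*(m + 2*q))
G(-5, 3)*7 = (3*(-5 + 2*3))*7 = (3*(-5 + 6))*7 = (3*1)*7 = 3*7 = 21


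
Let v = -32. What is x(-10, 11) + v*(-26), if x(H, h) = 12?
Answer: 844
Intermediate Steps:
x(-10, 11) + v*(-26) = 12 - 32*(-26) = 12 + 832 = 844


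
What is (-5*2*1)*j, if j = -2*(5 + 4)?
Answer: 180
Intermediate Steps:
j = -18 (j = -2*9 = -18)
(-5*2*1)*j = (-5*2*1)*(-18) = -10*1*(-18) = -10*(-18) = 180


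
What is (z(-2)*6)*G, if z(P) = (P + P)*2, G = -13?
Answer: 624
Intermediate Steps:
z(P) = 4*P (z(P) = (2*P)*2 = 4*P)
(z(-2)*6)*G = ((4*(-2))*6)*(-13) = -8*6*(-13) = -48*(-13) = 624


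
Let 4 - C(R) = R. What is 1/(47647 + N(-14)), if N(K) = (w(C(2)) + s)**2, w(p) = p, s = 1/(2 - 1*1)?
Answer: 1/47656 ≈ 2.0984e-5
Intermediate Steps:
C(R) = 4 - R
s = 1 (s = 1/(2 - 1) = 1/1 = 1)
N(K) = 9 (N(K) = ((4 - 1*2) + 1)**2 = ((4 - 2) + 1)**2 = (2 + 1)**2 = 3**2 = 9)
1/(47647 + N(-14)) = 1/(47647 + 9) = 1/47656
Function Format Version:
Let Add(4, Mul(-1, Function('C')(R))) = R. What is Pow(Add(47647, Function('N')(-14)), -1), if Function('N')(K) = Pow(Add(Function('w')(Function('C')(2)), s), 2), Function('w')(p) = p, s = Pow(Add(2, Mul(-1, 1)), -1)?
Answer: Rational(1, 47656) ≈ 2.0984e-5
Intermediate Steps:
Function('C')(R) = Add(4, Mul(-1, R))
s = 1 (s = Pow(Add(2, -1), -1) = Pow(1, -1) = 1)
Function('N')(K) = 9 (Function('N')(K) = Pow(Add(Add(4, Mul(-1, 2)), 1), 2) = Pow(Add(Add(4, -2), 1), 2) = Pow(Add(2, 1), 2) = Pow(3, 2) = 9)
Pow(Add(47647, Function('N')(-14)), -1) = Pow(Add(47647, 9), -1) = Pow(47656, -1) = Rational(1, 47656)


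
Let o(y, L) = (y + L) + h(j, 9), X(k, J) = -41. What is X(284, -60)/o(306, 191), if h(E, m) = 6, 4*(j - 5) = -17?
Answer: -41/503 ≈ -0.081511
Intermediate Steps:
j = 3/4 (j = 5 + (1/4)*(-17) = 5 - 17/4 = 3/4 ≈ 0.75000)
o(y, L) = 6 + L + y (o(y, L) = (y + L) + 6 = (L + y) + 6 = 6 + L + y)
X(284, -60)/o(306, 191) = -41/(6 + 191 + 306) = -41/503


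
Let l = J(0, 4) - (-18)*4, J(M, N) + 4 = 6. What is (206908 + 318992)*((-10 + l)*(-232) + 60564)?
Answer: 24042044400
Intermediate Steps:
J(M, N) = 2 (J(M, N) = -4 + 6 = 2)
l = 74 (l = 2 - (-18)*4 = 2 - 9*(-8) = 2 + 72 = 74)
(206908 + 318992)*((-10 + l)*(-232) + 60564) = (206908 + 318992)*((-10 + 74)*(-232) + 60564) = 525900*(64*(-232) + 60564) = 525900*(-14848 + 60564) = 525900*45716 = 24042044400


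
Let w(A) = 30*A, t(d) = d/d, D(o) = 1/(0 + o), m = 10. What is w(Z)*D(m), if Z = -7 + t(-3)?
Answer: -18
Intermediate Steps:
D(o) = 1/o
t(d) = 1
Z = -6 (Z = -7 + 1 = -6)
w(Z)*D(m) = (30*(-6))/10 = -180*⅒ = -18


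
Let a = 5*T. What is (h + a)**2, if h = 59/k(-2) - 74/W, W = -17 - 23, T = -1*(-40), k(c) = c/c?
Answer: 27217089/400 ≈ 68043.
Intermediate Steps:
k(c) = 1
T = 40
W = -40
h = 1217/20 (h = 59/1 - 74/(-40) = 59*1 - 74*(-1/40) = 59 + 37/20 = 1217/20 ≈ 60.850)
a = 200 (a = 5*40 = 200)
(h + a)**2 = (1217/20 + 200)**2 = (5217/20)**2 = 27217089/400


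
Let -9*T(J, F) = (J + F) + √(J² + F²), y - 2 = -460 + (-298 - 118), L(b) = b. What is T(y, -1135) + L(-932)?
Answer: -6379/9 - √2052101/9 ≈ -867.95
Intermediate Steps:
y = -874 (y = 2 + (-460 + (-298 - 118)) = 2 + (-460 - 416) = 2 - 876 = -874)
T(J, F) = -F/9 - J/9 - √(F² + J²)/9 (T(J, F) = -((J + F) + √(J² + F²))/9 = -((F + J) + √(F² + J²))/9 = -(F + J + √(F² + J²))/9 = -F/9 - J/9 - √(F² + J²)/9)
T(y, -1135) + L(-932) = (-⅑*(-1135) - ⅑*(-874) - √((-1135)² + (-874)²)/9) - 932 = (1135/9 + 874/9 - √(1288225 + 763876)/9) - 932 = (1135/9 + 874/9 - √2052101/9) - 932 = (2009/9 - √2052101/9) - 932 = -6379/9 - √2052101/9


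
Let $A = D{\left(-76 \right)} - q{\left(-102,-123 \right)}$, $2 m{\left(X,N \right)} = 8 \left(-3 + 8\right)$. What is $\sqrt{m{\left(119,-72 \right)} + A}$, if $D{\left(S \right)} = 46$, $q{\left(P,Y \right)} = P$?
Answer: $2 \sqrt{42} \approx 12.961$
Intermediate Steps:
$m{\left(X,N \right)} = 20$ ($m{\left(X,N \right)} = \frac{8 \left(-3 + 8\right)}{2} = \frac{8 \cdot 5}{2} = \frac{1}{2} \cdot 40 = 20$)
$A = 148$ ($A = 46 - -102 = 46 + 102 = 148$)
$\sqrt{m{\left(119,-72 \right)} + A} = \sqrt{20 + 148} = \sqrt{168} = 2 \sqrt{42}$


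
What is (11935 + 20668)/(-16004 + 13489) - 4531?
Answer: -11428068/2515 ≈ -4544.0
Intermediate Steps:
(11935 + 20668)/(-16004 + 13489) - 4531 = 32603/(-2515) - 4531 = 32603*(-1/2515) - 4531 = -32603/2515 - 4531 = -11428068/2515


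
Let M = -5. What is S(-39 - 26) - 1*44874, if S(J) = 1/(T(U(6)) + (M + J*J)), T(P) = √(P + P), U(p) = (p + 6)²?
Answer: -199780303417/4452028 - 3*√2/4452028 ≈ -44874.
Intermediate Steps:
U(p) = (6 + p)²
T(P) = √2*√P (T(P) = √(2*P) = √2*√P)
S(J) = 1/(-5 + J² + 12*√2) (S(J) = 1/(√2*√((6 + 6)²) + (-5 + J*J)) = 1/(√2*√(12²) + (-5 + J²)) = 1/(√2*√144 + (-5 + J²)) = 1/(√2*12 + (-5 + J²)) = 1/(12*√2 + (-5 + J²)) = 1/(-5 + J² + 12*√2))
S(-39 - 26) - 1*44874 = 1/(-5 + (-39 - 26)² + 12*√2) - 1*44874 = 1/(-5 + (-65)² + 12*√2) - 44874 = 1/(-5 + 4225 + 12*√2) - 44874 = 1/(4220 + 12*√2) - 44874 = -44874 + 1/(4220 + 12*√2)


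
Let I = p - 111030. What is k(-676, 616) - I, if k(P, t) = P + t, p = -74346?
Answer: 185316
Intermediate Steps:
I = -185376 (I = -74346 - 111030 = -185376)
k(-676, 616) - I = (-676 + 616) - 1*(-185376) = -60 + 185376 = 185316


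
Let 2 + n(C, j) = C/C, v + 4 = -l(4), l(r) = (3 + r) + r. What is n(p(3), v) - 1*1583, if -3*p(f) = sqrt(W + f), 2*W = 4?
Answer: -1584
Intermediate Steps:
W = 2 (W = (1/2)*4 = 2)
l(r) = 3 + 2*r
v = -15 (v = -4 - (3 + 2*4) = -4 - (3 + 8) = -4 - 1*11 = -4 - 11 = -15)
p(f) = -sqrt(2 + f)/3
n(C, j) = -1 (n(C, j) = -2 + C/C = -2 + 1 = -1)
n(p(3), v) - 1*1583 = -1 - 1*1583 = -1 - 1583 = -1584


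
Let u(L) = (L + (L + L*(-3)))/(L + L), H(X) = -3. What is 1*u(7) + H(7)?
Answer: -7/2 ≈ -3.5000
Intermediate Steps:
u(L) = -1/2 (u(L) = (L + (L - 3*L))/((2*L)) = (L - 2*L)*(1/(2*L)) = (-L)*(1/(2*L)) = -1/2)
1*u(7) + H(7) = 1*(-1/2) - 3 = -1/2 - 3 = -7/2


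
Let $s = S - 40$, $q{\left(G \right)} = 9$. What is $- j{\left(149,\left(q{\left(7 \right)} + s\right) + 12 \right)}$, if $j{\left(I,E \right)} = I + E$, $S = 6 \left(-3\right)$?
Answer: $-112$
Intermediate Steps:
$S = -18$
$s = -58$ ($s = -18 - 40 = -58$)
$j{\left(I,E \right)} = E + I$
$- j{\left(149,\left(q{\left(7 \right)} + s\right) + 12 \right)} = - (\left(\left(9 - 58\right) + 12\right) + 149) = - (\left(-49 + 12\right) + 149) = - (-37 + 149) = \left(-1\right) 112 = -112$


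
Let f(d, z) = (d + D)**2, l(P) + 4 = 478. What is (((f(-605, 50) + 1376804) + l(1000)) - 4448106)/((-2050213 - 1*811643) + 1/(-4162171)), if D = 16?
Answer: 11337366722097/11911534049377 ≈ 0.95180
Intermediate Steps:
l(P) = 474 (l(P) = -4 + 478 = 474)
f(d, z) = (16 + d)**2 (f(d, z) = (d + 16)**2 = (16 + d)**2)
(((f(-605, 50) + 1376804) + l(1000)) - 4448106)/((-2050213 - 1*811643) + 1/(-4162171)) = ((((16 - 605)**2 + 1376804) + 474) - 4448106)/((-2050213 - 1*811643) + 1/(-4162171)) = ((((-589)**2 + 1376804) + 474) - 4448106)/((-2050213 - 811643) - 1/4162171) = (((346921 + 1376804) + 474) - 4448106)/(-2861856 - 1/4162171) = ((1723725 + 474) - 4448106)/(-11911534049377/4162171) = (1724199 - 4448106)*(-4162171/11911534049377) = -2723907*(-4162171/11911534049377) = 11337366722097/11911534049377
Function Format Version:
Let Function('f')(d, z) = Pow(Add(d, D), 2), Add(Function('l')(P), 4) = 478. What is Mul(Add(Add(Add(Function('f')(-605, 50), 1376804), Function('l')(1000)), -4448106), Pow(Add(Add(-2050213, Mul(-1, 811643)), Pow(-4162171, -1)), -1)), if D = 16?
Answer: Rational(11337366722097, 11911534049377) ≈ 0.95180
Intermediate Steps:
Function('l')(P) = 474 (Function('l')(P) = Add(-4, 478) = 474)
Function('f')(d, z) = Pow(Add(16, d), 2) (Function('f')(d, z) = Pow(Add(d, 16), 2) = Pow(Add(16, d), 2))
Mul(Add(Add(Add(Function('f')(-605, 50), 1376804), Function('l')(1000)), -4448106), Pow(Add(Add(-2050213, Mul(-1, 811643)), Pow(-4162171, -1)), -1)) = Mul(Add(Add(Add(Pow(Add(16, -605), 2), 1376804), 474), -4448106), Pow(Add(Add(-2050213, Mul(-1, 811643)), Pow(-4162171, -1)), -1)) = Mul(Add(Add(Add(Pow(-589, 2), 1376804), 474), -4448106), Pow(Add(Add(-2050213, -811643), Rational(-1, 4162171)), -1)) = Mul(Add(Add(Add(346921, 1376804), 474), -4448106), Pow(Add(-2861856, Rational(-1, 4162171)), -1)) = Mul(Add(Add(1723725, 474), -4448106), Pow(Rational(-11911534049377, 4162171), -1)) = Mul(Add(1724199, -4448106), Rational(-4162171, 11911534049377)) = Mul(-2723907, Rational(-4162171, 11911534049377)) = Rational(11337366722097, 11911534049377)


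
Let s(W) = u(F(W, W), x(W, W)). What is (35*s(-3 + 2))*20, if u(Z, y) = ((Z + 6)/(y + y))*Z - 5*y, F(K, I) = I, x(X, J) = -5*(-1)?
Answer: -17850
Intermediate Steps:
x(X, J) = 5
u(Z, y) = -5*y + Z*(6 + Z)/(2*y) (u(Z, y) = ((6 + Z)/((2*y)))*Z - 5*y = ((6 + Z)*(1/(2*y)))*Z - 5*y = ((6 + Z)/(2*y))*Z - 5*y = Z*(6 + Z)/(2*y) - 5*y = -5*y + Z*(6 + Z)/(2*y))
s(W) = -25 + W²/10 + 3*W/5 (s(W) = (½)*(W² - 10*5² + 6*W)/5 = (½)*(⅕)*(W² - 10*25 + 6*W) = (½)*(⅕)*(W² - 250 + 6*W) = (½)*(⅕)*(-250 + W² + 6*W) = -25 + W²/10 + 3*W/5)
(35*s(-3 + 2))*20 = (35*(-25 + (-3 + 2)²/10 + 3*(-3 + 2)/5))*20 = (35*(-25 + (⅒)*(-1)² + (⅗)*(-1)))*20 = (35*(-25 + (⅒)*1 - ⅗))*20 = (35*(-25 + ⅒ - ⅗))*20 = (35*(-51/2))*20 = -1785/2*20 = -17850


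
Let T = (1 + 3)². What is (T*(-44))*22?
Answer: -15488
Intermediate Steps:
T = 16 (T = 4² = 16)
(T*(-44))*22 = (16*(-44))*22 = -704*22 = -15488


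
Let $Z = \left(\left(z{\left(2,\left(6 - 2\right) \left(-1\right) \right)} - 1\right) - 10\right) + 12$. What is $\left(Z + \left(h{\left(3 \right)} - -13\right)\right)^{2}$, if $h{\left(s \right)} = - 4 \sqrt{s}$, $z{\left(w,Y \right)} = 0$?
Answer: $244 - 112 \sqrt{3} \approx 50.01$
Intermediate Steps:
$Z = 1$ ($Z = \left(\left(0 - 1\right) - 10\right) + 12 = \left(-1 - 10\right) + 12 = -11 + 12 = 1$)
$\left(Z + \left(h{\left(3 \right)} - -13\right)\right)^{2} = \left(1 - \left(-13 + 4 \sqrt{3}\right)\right)^{2} = \left(1 + \left(- 4 \sqrt{3} + 13\right)\right)^{2} = \left(1 + \left(13 - 4 \sqrt{3}\right)\right)^{2} = \left(14 - 4 \sqrt{3}\right)^{2}$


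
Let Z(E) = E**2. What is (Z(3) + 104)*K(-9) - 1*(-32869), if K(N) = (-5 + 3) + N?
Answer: 31626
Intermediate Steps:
K(N) = -2 + N
(Z(3) + 104)*K(-9) - 1*(-32869) = (3**2 + 104)*(-2 - 9) - 1*(-32869) = (9 + 104)*(-11) + 32869 = 113*(-11) + 32869 = -1243 + 32869 = 31626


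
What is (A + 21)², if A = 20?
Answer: 1681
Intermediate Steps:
(A + 21)² = (20 + 21)² = 41² = 1681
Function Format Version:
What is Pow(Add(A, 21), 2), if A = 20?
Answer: 1681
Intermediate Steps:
Pow(Add(A, 21), 2) = Pow(Add(20, 21), 2) = Pow(41, 2) = 1681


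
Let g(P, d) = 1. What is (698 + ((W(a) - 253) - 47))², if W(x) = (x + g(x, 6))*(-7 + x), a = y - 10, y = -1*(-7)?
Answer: 174724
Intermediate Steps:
y = 7
a = -3 (a = 7 - 10 = -3)
W(x) = (1 + x)*(-7 + x) (W(x) = (x + 1)*(-7 + x) = (1 + x)*(-7 + x))
(698 + ((W(a) - 253) - 47))² = (698 + (((-7 + (-3)² - 6*(-3)) - 253) - 47))² = (698 + (((-7 + 9 + 18) - 253) - 47))² = (698 + ((20 - 253) - 47))² = (698 + (-233 - 47))² = (698 - 280)² = 418² = 174724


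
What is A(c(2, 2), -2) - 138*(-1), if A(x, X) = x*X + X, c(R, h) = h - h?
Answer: 136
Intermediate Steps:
c(R, h) = 0
A(x, X) = X + X*x (A(x, X) = X*x + X = X + X*x)
A(c(2, 2), -2) - 138*(-1) = -2*(1 + 0) - 138*(-1) = -2*1 + 138 = -2 + 138 = 136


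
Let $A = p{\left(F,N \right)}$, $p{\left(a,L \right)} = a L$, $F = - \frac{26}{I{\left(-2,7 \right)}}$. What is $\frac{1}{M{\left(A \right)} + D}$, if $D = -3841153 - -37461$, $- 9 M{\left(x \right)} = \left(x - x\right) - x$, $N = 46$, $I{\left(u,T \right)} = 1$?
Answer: $- \frac{9}{34234424} \approx -2.6289 \cdot 10^{-7}$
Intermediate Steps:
$F = -26$ ($F = - \frac{26}{1} = \left(-26\right) 1 = -26$)
$p{\left(a,L \right)} = L a$
$A = -1196$ ($A = 46 \left(-26\right) = -1196$)
$M{\left(x \right)} = \frac{x}{9}$ ($M{\left(x \right)} = - \frac{\left(x - x\right) - x}{9} = - \frac{0 - x}{9} = - \frac{\left(-1\right) x}{9} = \frac{x}{9}$)
$D = -3803692$ ($D = -3841153 + 37461 = -3803692$)
$\frac{1}{M{\left(A \right)} + D} = \frac{1}{\frac{1}{9} \left(-1196\right) - 3803692} = \frac{1}{- \frac{1196}{9} - 3803692} = \frac{1}{- \frac{34234424}{9}} = - \frac{9}{34234424}$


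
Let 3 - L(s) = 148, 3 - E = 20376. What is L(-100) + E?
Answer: -20518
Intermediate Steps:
E = -20373 (E = 3 - 1*20376 = 3 - 20376 = -20373)
L(s) = -145 (L(s) = 3 - 1*148 = 3 - 148 = -145)
L(-100) + E = -145 - 20373 = -20518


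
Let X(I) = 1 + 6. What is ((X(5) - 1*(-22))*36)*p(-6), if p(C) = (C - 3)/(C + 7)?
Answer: -9396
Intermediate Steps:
X(I) = 7
p(C) = (-3 + C)/(7 + C)
((X(5) - 1*(-22))*36)*p(-6) = ((7 - 1*(-22))*36)*((-3 - 6)/(7 - 6)) = ((7 + 22)*36)*(-9/1) = (29*36)*(1*(-9)) = 1044*(-9) = -9396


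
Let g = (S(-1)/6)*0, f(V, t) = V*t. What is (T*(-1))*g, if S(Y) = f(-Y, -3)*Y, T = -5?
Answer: 0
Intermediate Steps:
S(Y) = 3*Y**2 (S(Y) = (-Y*(-3))*Y = (3*Y)*Y = 3*Y**2)
g = 0 (g = ((3*(-1)**2)/6)*0 = ((3*1)*(1/6))*0 = (3*(1/6))*0 = (1/2)*0 = 0)
(T*(-1))*g = -5*(-1)*0 = 5*0 = 0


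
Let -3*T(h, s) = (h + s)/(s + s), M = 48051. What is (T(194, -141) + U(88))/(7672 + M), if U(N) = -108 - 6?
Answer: -96391/47141658 ≈ -0.0020447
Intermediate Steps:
U(N) = -114
T(h, s) = -(h + s)/(6*s) (T(h, s) = -(h + s)/(3*(s + s)) = -(h + s)/(3*(2*s)) = -(h + s)*1/(2*s)/3 = -(h + s)/(6*s))
(T(194, -141) + U(88))/(7672 + M) = ((⅙)*(-1*194 - 1*(-141))/(-141) - 114)/(7672 + 48051) = ((⅙)*(-1/141)*(-194 + 141) - 114)/55723 = ((⅙)*(-1/141)*(-53) - 114)*(1/55723) = (53/846 - 114)*(1/55723) = -96391/846*1/55723 = -96391/47141658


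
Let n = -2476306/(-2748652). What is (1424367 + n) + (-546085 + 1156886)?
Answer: 2796985534921/1374326 ≈ 2.0352e+6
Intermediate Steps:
n = 1238153/1374326 (n = -2476306*(-1/2748652) = 1238153/1374326 ≈ 0.90092)
(1424367 + n) + (-546085 + 1156886) = (1424367 + 1238153/1374326) + (-546085 + 1156886) = 1957545839795/1374326 + 610801 = 2796985534921/1374326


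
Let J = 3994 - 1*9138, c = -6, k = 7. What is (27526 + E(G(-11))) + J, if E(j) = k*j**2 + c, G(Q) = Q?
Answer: 23223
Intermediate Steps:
J = -5144 (J = 3994 - 9138 = -5144)
E(j) = -6 + 7*j**2 (E(j) = 7*j**2 - 6 = -6 + 7*j**2)
(27526 + E(G(-11))) + J = (27526 + (-6 + 7*(-11)**2)) - 5144 = (27526 + (-6 + 7*121)) - 5144 = (27526 + (-6 + 847)) - 5144 = (27526 + 841) - 5144 = 28367 - 5144 = 23223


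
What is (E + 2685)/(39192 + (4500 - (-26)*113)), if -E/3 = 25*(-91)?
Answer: 951/4663 ≈ 0.20395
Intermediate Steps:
E = 6825 (E = -75*(-91) = -3*(-2275) = 6825)
(E + 2685)/(39192 + (4500 - (-26)*113)) = (6825 + 2685)/(39192 + (4500 - (-26)*113)) = 9510/(39192 + (4500 - 1*(-2938))) = 9510/(39192 + (4500 + 2938)) = 9510/(39192 + 7438) = 9510/46630 = 9510*(1/46630) = 951/4663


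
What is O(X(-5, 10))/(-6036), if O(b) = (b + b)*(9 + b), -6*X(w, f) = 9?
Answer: 15/4024 ≈ 0.0037276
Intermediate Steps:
X(w, f) = -3/2 (X(w, f) = -⅙*9 = -3/2)
O(b) = 2*b*(9 + b) (O(b) = (2*b)*(9 + b) = 2*b*(9 + b))
O(X(-5, 10))/(-6036) = (2*(-3/2)*(9 - 3/2))/(-6036) = (2*(-3/2)*(15/2))*(-1/6036) = -45/2*(-1/6036) = 15/4024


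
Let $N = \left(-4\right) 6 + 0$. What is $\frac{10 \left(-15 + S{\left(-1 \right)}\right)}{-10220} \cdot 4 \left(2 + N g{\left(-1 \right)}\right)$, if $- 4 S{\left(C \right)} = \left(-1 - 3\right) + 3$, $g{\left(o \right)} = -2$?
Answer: $\frac{1475}{511} \approx 2.8865$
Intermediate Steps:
$S{\left(C \right)} = \frac{1}{4}$ ($S{\left(C \right)} = - \frac{\left(-1 - 3\right) + 3}{4} = - \frac{-4 + 3}{4} = \left(- \frac{1}{4}\right) \left(-1\right) = \frac{1}{4}$)
$N = -24$ ($N = -24 + 0 = -24$)
$\frac{10 \left(-15 + S{\left(-1 \right)}\right)}{-10220} \cdot 4 \left(2 + N g{\left(-1 \right)}\right) = \frac{10 \left(-15 + \frac{1}{4}\right)}{-10220} \cdot 4 \left(2 - -48\right) = 10 \left(- \frac{59}{4}\right) \left(- \frac{1}{10220}\right) 4 \left(2 + 48\right) = \left(- \frac{295}{2}\right) \left(- \frac{1}{10220}\right) 4 \cdot 50 = \frac{59}{4088} \cdot 200 = \frac{1475}{511}$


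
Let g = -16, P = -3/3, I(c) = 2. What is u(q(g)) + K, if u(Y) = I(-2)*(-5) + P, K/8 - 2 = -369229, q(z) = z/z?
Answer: -2953827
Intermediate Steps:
P = -1 (P = -3*⅓ = -1)
q(z) = 1
K = -2953816 (K = 16 + 8*(-369229) = 16 - 2953832 = -2953816)
u(Y) = -11 (u(Y) = 2*(-5) - 1 = -10 - 1 = -11)
u(q(g)) + K = -11 - 2953816 = -2953827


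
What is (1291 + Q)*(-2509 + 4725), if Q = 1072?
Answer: 5236408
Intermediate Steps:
(1291 + Q)*(-2509 + 4725) = (1291 + 1072)*(-2509 + 4725) = 2363*2216 = 5236408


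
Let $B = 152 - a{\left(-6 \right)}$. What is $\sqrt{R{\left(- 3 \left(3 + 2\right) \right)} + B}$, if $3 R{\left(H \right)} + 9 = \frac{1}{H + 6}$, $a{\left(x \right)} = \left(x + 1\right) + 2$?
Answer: $\frac{\sqrt{12309}}{9} \approx 12.327$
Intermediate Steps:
$a{\left(x \right)} = 3 + x$ ($a{\left(x \right)} = \left(1 + x\right) + 2 = 3 + x$)
$B = 155$ ($B = 152 - \left(3 - 6\right) = 152 - -3 = 152 + 3 = 155$)
$R{\left(H \right)} = -3 + \frac{1}{3 \left(6 + H\right)}$ ($R{\left(H \right)} = -3 + \frac{1}{3 \left(H + 6\right)} = -3 + \frac{1}{3 \left(6 + H\right)}$)
$\sqrt{R{\left(- 3 \left(3 + 2\right) \right)} + B} = \sqrt{\frac{-53 - 9 \left(- 3 \left(3 + 2\right)\right)}{3 \left(6 - 3 \left(3 + 2\right)\right)} + 155} = \sqrt{\frac{-53 - 9 \left(\left(-3\right) 5\right)}{3 \left(6 - 15\right)} + 155} = \sqrt{\frac{-53 - -135}{3 \left(6 - 15\right)} + 155} = \sqrt{\frac{-53 + 135}{3 \left(-9\right)} + 155} = \sqrt{\frac{1}{3} \left(- \frac{1}{9}\right) 82 + 155} = \sqrt{- \frac{82}{27} + 155} = \sqrt{\frac{4103}{27}} = \frac{\sqrt{12309}}{9}$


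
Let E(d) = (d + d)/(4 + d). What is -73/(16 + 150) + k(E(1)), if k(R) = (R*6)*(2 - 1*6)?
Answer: -8333/830 ≈ -10.040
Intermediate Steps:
E(d) = 2*d/(4 + d) (E(d) = (2*d)/(4 + d) = 2*d/(4 + d))
k(R) = -24*R (k(R) = (6*R)*(2 - 6) = (6*R)*(-4) = -24*R)
-73/(16 + 150) + k(E(1)) = -73/(16 + 150) - 48/(4 + 1) = -73/166 - 48/5 = -8333/830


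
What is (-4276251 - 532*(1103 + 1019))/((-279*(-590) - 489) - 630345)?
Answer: 5405155/466224 ≈ 11.593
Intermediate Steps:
(-4276251 - 532*(1103 + 1019))/((-279*(-590) - 489) - 630345) = (-4276251 - 532*2122)/((164610 - 489) - 630345) = (-4276251 - 1128904)/(164121 - 630345) = -5405155/(-466224) = -5405155*(-1/466224) = 5405155/466224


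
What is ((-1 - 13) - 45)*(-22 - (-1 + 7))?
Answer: 1652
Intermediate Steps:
((-1 - 13) - 45)*(-22 - (-1 + 7)) = (-14 - 45)*(-22 - 1*6) = -59*(-22 - 6) = -59*(-28) = 1652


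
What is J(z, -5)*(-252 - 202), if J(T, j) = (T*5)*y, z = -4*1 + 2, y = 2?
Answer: 9080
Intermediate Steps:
z = -2 (z = -4 + 2 = -2)
J(T, j) = 10*T (J(T, j) = (T*5)*2 = (5*T)*2 = 10*T)
J(z, -5)*(-252 - 202) = (10*(-2))*(-252 - 202) = -20*(-454) = 9080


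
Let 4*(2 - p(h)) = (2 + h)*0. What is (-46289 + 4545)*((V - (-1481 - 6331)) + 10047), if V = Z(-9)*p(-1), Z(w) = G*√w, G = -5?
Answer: -745506096 + 1252320*I ≈ -7.4551e+8 + 1.2523e+6*I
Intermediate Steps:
p(h) = 2 (p(h) = 2 - (2 + h)*0/4 = 2 - ¼*0 = 2 + 0 = 2)
Z(w) = -5*√w
V = -30*I (V = -15*I*2 = -30*I ≈ -30.0*I)
(-46289 + 4545)*((V - (-1481 - 6331)) + 10047) = (-46289 + 4545)*((-30*I - (-1481 - 6331)) + 10047) = -41744*((-30*I - 1*(-7812)) + 10047) = -41744*((-30*I + 7812) + 10047) = -41744*((7812 - 30*I) + 10047) = -41744*(17859 - 30*I) = -745506096 + 1252320*I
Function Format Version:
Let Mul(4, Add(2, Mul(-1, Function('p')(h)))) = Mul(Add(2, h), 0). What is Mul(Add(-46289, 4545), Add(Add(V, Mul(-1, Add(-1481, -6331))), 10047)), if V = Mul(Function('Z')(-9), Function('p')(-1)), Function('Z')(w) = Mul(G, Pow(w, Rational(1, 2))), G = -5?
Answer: Add(-745506096, Mul(1252320, I)) ≈ Add(-7.4551e+8, Mul(1.2523e+6, I))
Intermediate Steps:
Function('p')(h) = 2 (Function('p')(h) = Add(2, Mul(Rational(-1, 4), Mul(Add(2, h), 0))) = Add(2, Mul(Rational(-1, 4), 0)) = Add(2, 0) = 2)
Function('Z')(w) = Mul(-5, Pow(w, Rational(1, 2)))
V = Mul(-30, I) (V = Mul(Mul(-5, Pow(-9, Rational(1, 2))), 2) = Mul(Mul(-5, Mul(3, I)), 2) = Mul(Mul(-15, I), 2) = Mul(-30, I) ≈ Mul(-30.000, I))
Mul(Add(-46289, 4545), Add(Add(V, Mul(-1, Add(-1481, -6331))), 10047)) = Mul(Add(-46289, 4545), Add(Add(Mul(-30, I), Mul(-1, Add(-1481, -6331))), 10047)) = Mul(-41744, Add(Add(Mul(-30, I), Mul(-1, -7812)), 10047)) = Mul(-41744, Add(Add(Mul(-30, I), 7812), 10047)) = Mul(-41744, Add(Add(7812, Mul(-30, I)), 10047)) = Mul(-41744, Add(17859, Mul(-30, I))) = Add(-745506096, Mul(1252320, I))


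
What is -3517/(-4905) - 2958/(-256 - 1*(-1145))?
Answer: -11382377/4360545 ≈ -2.6103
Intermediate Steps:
-3517/(-4905) - 2958/(-256 - 1*(-1145)) = -3517*(-1/4905) - 2958/(-256 + 1145) = 3517/4905 - 2958/889 = -11382377/4360545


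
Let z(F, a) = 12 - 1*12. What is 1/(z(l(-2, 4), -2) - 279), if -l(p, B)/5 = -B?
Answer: -1/279 ≈ -0.0035842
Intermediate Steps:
l(p, B) = 5*B (l(p, B) = -(-5)*B = 5*B)
z(F, a) = 0 (z(F, a) = 12 - 12 = 0)
1/(z(l(-2, 4), -2) - 279) = 1/(0 - 279) = 1/(-279) = -1/279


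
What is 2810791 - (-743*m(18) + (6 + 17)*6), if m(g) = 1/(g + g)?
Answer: 101184251/36 ≈ 2.8107e+6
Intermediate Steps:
m(g) = 1/(2*g)
2810791 - (-743*m(18) + (6 + 17)*6) = 2810791 - (-743/(2*18) + (6 + 17)*6) = 2810791 - (-743/(2*18) + 23*6) = 2810791 - (-743*1/36 + 138) = 2810791 - (-743/36 + 138) = 2810791 - 1*4225/36 = 2810791 - 4225/36 = 101184251/36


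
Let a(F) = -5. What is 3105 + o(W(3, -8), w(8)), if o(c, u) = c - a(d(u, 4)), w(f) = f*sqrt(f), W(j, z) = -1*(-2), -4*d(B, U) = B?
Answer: 3112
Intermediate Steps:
d(B, U) = -B/4
W(j, z) = 2
w(f) = f**(3/2)
o(c, u) = 5 + c (o(c, u) = c - 1*(-5) = c + 5 = 5 + c)
3105 + o(W(3, -8), w(8)) = 3105 + (5 + 2) = 3105 + 7 = 3112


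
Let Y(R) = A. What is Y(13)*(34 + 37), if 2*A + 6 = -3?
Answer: -639/2 ≈ -319.50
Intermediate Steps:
A = -9/2 (A = -3 + (½)*(-3) = -3 - 3/2 = -9/2 ≈ -4.5000)
Y(R) = -9/2
Y(13)*(34 + 37) = -9*(34 + 37)/2 = -9/2*71 = -639/2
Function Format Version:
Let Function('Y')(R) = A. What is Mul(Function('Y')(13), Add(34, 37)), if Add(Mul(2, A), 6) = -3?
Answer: Rational(-639, 2) ≈ -319.50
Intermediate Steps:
A = Rational(-9, 2) (A = Add(-3, Mul(Rational(1, 2), -3)) = Add(-3, Rational(-3, 2)) = Rational(-9, 2) ≈ -4.5000)
Function('Y')(R) = Rational(-9, 2)
Mul(Function('Y')(13), Add(34, 37)) = Mul(Rational(-9, 2), Add(34, 37)) = Mul(Rational(-9, 2), 71) = Rational(-639, 2)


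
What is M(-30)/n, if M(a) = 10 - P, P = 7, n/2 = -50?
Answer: -3/100 ≈ -0.030000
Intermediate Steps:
n = -100 (n = 2*(-50) = -100)
M(a) = 3 (M(a) = 10 - 1*7 = 10 - 7 = 3)
M(-30)/n = 3/(-100) = 3*(-1/100) = -3/100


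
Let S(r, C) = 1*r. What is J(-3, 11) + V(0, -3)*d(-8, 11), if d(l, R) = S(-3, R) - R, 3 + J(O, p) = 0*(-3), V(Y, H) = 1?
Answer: -17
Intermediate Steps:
S(r, C) = r
J(O, p) = -3 (J(O, p) = -3 + 0*(-3) = -3 + 0 = -3)
d(l, R) = -3 - R
J(-3, 11) + V(0, -3)*d(-8, 11) = -3 + 1*(-3 - 1*11) = -3 + 1*(-3 - 11) = -3 + 1*(-14) = -3 - 14 = -17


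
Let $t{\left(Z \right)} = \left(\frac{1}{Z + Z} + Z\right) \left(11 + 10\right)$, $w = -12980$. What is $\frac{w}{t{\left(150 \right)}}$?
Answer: $- \frac{118000}{28637} \approx -4.1205$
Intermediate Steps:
$t{\left(Z \right)} = 21 Z + \frac{21}{2 Z}$ ($t{\left(Z \right)} = \left(\frac{1}{2 Z} + Z\right) 21 = \left(Z + \frac{1}{2 Z}\right) 21 = 21 Z + \frac{21}{2 Z}$)
$\frac{w}{t{\left(150 \right)}} = - \frac{12980}{21 \cdot 150 + \frac{21}{2 \cdot 150}} = - \frac{12980}{3150 + \frac{21}{2} \cdot \frac{1}{150}} = - \frac{12980}{3150 + \frac{7}{100}} = - \frac{12980}{\frac{315007}{100}} = \left(-12980\right) \frac{100}{315007} = - \frac{118000}{28637}$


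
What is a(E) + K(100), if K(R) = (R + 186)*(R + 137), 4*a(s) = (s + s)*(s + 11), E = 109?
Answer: 74322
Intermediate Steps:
a(s) = s*(11 + s)/2 (a(s) = ((s + s)*(s + 11))/4 = ((2*s)*(11 + s))/4 = (2*s*(11 + s))/4 = s*(11 + s)/2)
K(R) = (137 + R)*(186 + R) (K(R) = (186 + R)*(137 + R) = (137 + R)*(186 + R))
a(E) + K(100) = (½)*109*(11 + 109) + (25482 + 100² + 323*100) = (½)*109*120 + (25482 + 10000 + 32300) = 6540 + 67782 = 74322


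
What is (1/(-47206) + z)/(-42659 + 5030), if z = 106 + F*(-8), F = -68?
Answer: -30683899/1776314574 ≈ -0.017274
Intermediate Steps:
z = 650 (z = 106 - 68*(-8) = 106 + 544 = 650)
(1/(-47206) + z)/(-42659 + 5030) = (1/(-47206) + 650)/(-42659 + 5030) = (-1/47206 + 650)/(-37629) = (30683899/47206)*(-1/37629) = -30683899/1776314574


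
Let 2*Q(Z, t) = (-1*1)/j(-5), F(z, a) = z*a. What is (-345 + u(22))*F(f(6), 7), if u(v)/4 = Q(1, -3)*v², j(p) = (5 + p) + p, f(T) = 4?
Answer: -21196/5 ≈ -4239.2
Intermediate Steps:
F(z, a) = a*z
j(p) = 5 + 2*p
Q(Z, t) = ⅒ (Q(Z, t) = ((-1*1)/(5 + 2*(-5)))/2 = (-1/(5 - 10))/2 = (-1/(-5))/2 = (-1*(-⅕))/2 = (½)*(⅕) = ⅒)
u(v) = 2*v²/5 (u(v) = 4*(v²/10) = 2*v²/5)
(-345 + u(22))*F(f(6), 7) = (-345 + (⅖)*22²)*(7*4) = (-345 + (⅖)*484)*28 = (-345 + 968/5)*28 = -757/5*28 = -21196/5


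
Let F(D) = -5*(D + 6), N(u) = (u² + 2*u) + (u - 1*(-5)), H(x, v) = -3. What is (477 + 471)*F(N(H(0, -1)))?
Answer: -52140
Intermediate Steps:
N(u) = 5 + u² + 3*u (N(u) = (u² + 2*u) + (u + 5) = (u² + 2*u) + (5 + u) = 5 + u² + 3*u)
F(D) = -30 - 5*D (F(D) = -5*(6 + D) = -30 - 5*D)
(477 + 471)*F(N(H(0, -1))) = (477 + 471)*(-30 - 5*(5 + (-3)² + 3*(-3))) = 948*(-30 - 5*(5 + 9 - 9)) = 948*(-30 - 5*5) = 948*(-30 - 25) = 948*(-55) = -52140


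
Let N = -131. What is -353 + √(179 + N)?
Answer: -353 + 4*√3 ≈ -346.07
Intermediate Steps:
-353 + √(179 + N) = -353 + √(179 - 131) = -353 + √48 = -353 + 4*√3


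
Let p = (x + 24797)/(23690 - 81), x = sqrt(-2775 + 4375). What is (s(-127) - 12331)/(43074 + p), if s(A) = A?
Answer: -294120922/1016958903 ≈ -0.28922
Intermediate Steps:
x = 40 (x = sqrt(1600) = 40)
p = 24837/23609 (p = (40 + 24797)/(23690 - 81) = 24837/23609 ≈ 1.0520)
(s(-127) - 12331)/(43074 + p) = (-127 - 12331)/(43074 + 24837/23609) = -12458/1016958903/23609 = -12458*23609/1016958903 = -294120922/1016958903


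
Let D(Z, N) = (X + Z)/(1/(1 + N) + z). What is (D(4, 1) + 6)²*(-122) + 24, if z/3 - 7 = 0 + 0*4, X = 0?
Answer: -8587856/1849 ≈ -4644.6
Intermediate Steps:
z = 21 (z = 21 + 3*(0 + 0*4) = 21 + 3*(0 + 0) = 21 + 3*0 = 21 + 0 = 21)
D(Z, N) = Z/(21 + 1/(1 + N)) (D(Z, N) = (0 + Z)/(1/(1 + N) + 21) = Z/(21 + 1/(1 + N)))
(D(4, 1) + 6)²*(-122) + 24 = (4*(1 + 1)/(22 + 21*1) + 6)²*(-122) + 24 = (4*2/(22 + 21) + 6)²*(-122) + 24 = (4*2/43 + 6)²*(-122) + 24 = (4*(1/43)*2 + 6)²*(-122) + 24 = (8/43 + 6)²*(-122) + 24 = (266/43)²*(-122) + 24 = (70756/1849)*(-122) + 24 = -8632232/1849 + 24 = -8587856/1849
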